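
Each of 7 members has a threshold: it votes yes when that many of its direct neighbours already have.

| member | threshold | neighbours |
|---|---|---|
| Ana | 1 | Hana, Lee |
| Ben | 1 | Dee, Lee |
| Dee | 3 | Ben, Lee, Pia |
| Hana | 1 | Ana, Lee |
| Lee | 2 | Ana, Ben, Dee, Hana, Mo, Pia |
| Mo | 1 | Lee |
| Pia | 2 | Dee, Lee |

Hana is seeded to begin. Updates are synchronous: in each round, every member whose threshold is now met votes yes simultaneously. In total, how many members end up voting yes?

Round 1 — Hana votes yes (initial).
Round 2 — checking thresholds:
  Ana: 1 of 2 neighbours ≥ 1, votes yes.
  Lee: 1 of 6 neighbours < 2, below threshold.
Round 3 — checking thresholds:
  Lee: 2 of 6 neighbours ≥ 2, votes yes.
Round 4 — checking thresholds:
  Ben: 1 of 2 neighbours ≥ 1, votes yes.
  Dee: 1 of 3 neighbours < 3, below threshold.
  Mo: 1 of 1 neighbours ≥ 1, votes yes.
  Pia: 1 of 2 neighbours < 2, below threshold.
Round 5 — no new yes votes; cascade stops.

5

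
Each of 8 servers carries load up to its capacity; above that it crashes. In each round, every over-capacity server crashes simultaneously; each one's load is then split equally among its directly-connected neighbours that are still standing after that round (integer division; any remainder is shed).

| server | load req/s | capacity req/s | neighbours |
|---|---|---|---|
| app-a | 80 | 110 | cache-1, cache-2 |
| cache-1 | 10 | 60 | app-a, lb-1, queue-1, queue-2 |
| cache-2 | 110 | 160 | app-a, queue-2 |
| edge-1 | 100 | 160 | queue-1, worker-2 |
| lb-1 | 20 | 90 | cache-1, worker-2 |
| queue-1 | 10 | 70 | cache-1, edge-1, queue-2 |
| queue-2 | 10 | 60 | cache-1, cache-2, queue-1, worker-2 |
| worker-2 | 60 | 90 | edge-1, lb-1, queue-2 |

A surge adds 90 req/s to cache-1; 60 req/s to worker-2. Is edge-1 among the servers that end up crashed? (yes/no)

yes

Round 1 — cache-1 at 100 > 60; worker-2 at 120 > 90. cache-1, worker-2 crash.
  cache-1 sheds 100 req/s to app-a, lb-1, queue-1, queue-2: 25 each.
    app-a: 80+25 = 105 ≤ 110
    lb-1: 20+25 = 45 ≤ 90
    queue-1: 10+25 = 35 ≤ 70
    queue-2: 10+25 = 35 ≤ 60
  worker-2 sheds 120 req/s to edge-1, lb-1, queue-2: 40 each.
    edge-1: 100+40 = 140 ≤ 160
    lb-1: 45+40 = 85 ≤ 90
    queue-2: 35+40 = 75 > 60
Round 2 — queue-2 crashes.
  queue-2 sheds 75 req/s to cache-2, queue-1: 37 each (1 lost).
    cache-2: 110+37 = 147 ≤ 160
    queue-1: 35+37 = 72 > 70
Round 3 — queue-1 crashes.
  queue-1 sheds 72 req/s to edge-1: 72 each.
    edge-1: 140+72 = 212 > 160
Round 4 — edge-1 crashes.
  edge-1 sheds 212 req/s: no online neighbours, lost.
No further crashes.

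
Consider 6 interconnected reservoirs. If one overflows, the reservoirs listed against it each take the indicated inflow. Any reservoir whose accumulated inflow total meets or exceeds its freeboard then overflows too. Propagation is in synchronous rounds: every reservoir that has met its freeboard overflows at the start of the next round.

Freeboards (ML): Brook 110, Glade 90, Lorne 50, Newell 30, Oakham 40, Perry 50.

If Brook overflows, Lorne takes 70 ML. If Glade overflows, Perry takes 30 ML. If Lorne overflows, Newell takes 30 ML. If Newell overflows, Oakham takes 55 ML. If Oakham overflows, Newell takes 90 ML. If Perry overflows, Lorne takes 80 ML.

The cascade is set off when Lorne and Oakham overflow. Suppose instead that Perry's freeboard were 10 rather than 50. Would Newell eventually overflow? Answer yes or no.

yes

With Perry's freeboard at 10:
Round 1 — Lorne, Oakham overflow (initial).
  Newell: +30+90 → 120 ≥ 30
Round 2 — Newell overflows.
No further overflows.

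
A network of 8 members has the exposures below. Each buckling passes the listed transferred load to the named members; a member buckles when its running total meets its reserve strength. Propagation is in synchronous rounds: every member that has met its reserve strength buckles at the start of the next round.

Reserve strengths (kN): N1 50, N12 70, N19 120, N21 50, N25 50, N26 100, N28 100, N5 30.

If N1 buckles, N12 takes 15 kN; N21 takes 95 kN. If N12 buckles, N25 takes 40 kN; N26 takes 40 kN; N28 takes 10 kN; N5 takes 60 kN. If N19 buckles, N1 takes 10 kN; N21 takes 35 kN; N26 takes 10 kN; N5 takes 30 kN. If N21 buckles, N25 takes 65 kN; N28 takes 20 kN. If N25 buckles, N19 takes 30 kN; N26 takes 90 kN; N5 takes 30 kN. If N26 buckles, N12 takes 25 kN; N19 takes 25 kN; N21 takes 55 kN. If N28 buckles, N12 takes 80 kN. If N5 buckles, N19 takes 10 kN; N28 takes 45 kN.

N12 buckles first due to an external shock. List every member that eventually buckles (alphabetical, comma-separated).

N12, N5

Round 1 — N12 buckles (initial).
  N25: +40 → 40 < 50
  N26: +40 → 40 < 100
  N28: +10 → 10 < 100
  N5: +60 → 60 ≥ 30
Round 2 — N5 buckles.
  N19: +10 → 10 < 120
  N28: +45 → 55 < 100
No further bucklings.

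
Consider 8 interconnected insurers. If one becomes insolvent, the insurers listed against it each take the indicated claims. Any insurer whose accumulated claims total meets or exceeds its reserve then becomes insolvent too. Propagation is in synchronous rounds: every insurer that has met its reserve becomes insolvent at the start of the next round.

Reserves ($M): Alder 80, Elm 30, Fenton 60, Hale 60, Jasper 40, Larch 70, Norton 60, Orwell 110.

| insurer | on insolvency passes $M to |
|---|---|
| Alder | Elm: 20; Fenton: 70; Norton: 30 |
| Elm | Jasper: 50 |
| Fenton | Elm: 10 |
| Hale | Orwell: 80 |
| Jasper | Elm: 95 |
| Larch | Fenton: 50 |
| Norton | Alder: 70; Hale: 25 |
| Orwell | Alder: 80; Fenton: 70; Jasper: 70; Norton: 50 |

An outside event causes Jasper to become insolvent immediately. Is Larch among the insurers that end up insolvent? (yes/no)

Round 1 — Jasper becomes insolvent (initial).
  Elm: +95 → 95 ≥ 30
Round 2 — Elm becomes insolvent.
No further insolvencies.

no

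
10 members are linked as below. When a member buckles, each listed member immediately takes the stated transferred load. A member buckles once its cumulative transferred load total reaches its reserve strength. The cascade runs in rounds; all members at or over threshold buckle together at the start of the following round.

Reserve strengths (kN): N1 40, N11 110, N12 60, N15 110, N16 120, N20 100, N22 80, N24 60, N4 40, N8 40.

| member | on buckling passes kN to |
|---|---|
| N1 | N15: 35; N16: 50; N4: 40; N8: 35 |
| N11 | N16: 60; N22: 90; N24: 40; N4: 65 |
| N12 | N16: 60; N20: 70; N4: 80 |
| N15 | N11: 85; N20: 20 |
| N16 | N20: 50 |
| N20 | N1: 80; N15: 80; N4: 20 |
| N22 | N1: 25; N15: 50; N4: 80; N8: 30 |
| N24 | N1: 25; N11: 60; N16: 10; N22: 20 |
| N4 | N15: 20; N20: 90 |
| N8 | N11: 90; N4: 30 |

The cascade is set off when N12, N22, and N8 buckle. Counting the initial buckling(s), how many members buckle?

9

Round 1 — N12, N22, N8 buckle (initial).
  N1: +25 → 25 < 40
  N11: +90 → 90 < 110
  N15: +50 → 50 < 110
  N16: +60 → 60 < 120
  N20: +70 → 70 < 100
  N4: +80+80+30 → 190 ≥ 40
Round 2 — N4 buckles.
  N15: +20 → 70 < 110
  N20: +90 → 160 ≥ 100
Round 3 — N20 buckles.
  N1: +80 → 105 ≥ 40
  N15: +80 → 150 ≥ 110
Round 4 — N1, N15 buckle.
  N11: +85 → 175 ≥ 110
  N16: +50 → 110 < 120
Round 5 — N11 buckles.
  N16: +60 → 170 ≥ 120
  N24: +40 → 40 < 60
Round 6 — N16 buckles.
No further bucklings.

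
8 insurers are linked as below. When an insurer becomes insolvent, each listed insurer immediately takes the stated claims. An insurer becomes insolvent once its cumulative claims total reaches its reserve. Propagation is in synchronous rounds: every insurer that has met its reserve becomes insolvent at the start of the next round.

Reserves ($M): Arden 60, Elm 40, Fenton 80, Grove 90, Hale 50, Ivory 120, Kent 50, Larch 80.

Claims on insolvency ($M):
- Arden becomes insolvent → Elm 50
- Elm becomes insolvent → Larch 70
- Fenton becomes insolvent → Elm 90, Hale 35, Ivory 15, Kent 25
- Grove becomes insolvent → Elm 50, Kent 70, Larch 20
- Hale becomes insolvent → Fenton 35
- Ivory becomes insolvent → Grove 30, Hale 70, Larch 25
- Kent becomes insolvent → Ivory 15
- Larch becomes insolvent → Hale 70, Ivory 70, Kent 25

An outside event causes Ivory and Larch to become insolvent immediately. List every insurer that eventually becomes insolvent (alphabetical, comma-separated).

Hale, Ivory, Larch

Round 1 — Ivory, Larch become insolvent (initial).
  Grove: +30 → 30 < 90
  Hale: +70+70 → 140 ≥ 50
  Kent: +25 → 25 < 50
Round 2 — Hale becomes insolvent.
  Fenton: +35 → 35 < 80
No further insolvencies.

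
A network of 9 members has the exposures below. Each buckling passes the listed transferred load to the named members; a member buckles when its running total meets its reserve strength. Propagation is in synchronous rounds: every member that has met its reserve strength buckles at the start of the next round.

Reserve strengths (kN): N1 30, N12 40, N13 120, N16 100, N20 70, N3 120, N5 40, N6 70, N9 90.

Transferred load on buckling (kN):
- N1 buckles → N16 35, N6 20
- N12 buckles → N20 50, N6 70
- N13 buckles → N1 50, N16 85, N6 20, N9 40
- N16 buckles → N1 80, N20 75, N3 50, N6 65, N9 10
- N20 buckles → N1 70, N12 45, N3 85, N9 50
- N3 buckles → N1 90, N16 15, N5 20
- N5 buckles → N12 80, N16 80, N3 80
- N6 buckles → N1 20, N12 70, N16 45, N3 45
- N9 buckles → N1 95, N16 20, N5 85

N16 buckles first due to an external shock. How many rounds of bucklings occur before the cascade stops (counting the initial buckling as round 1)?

3

Round 1 — N16 buckles (initial).
  N1: +80 → 80 ≥ 30
  N20: +75 → 75 ≥ 70
  N3: +50 → 50 < 120
  N6: +65 → 65 < 70
  N9: +10 → 10 < 90
Round 2 — N1, N20 buckle.
  N12: +45 → 45 ≥ 40
  N3: +85 → 135 ≥ 120
  N6: +20 → 85 ≥ 70
  N9: +50 → 60 < 90
Round 3 — N12, N3, N6 buckle.
  N5: +20 → 20 < 40
No further bucklings.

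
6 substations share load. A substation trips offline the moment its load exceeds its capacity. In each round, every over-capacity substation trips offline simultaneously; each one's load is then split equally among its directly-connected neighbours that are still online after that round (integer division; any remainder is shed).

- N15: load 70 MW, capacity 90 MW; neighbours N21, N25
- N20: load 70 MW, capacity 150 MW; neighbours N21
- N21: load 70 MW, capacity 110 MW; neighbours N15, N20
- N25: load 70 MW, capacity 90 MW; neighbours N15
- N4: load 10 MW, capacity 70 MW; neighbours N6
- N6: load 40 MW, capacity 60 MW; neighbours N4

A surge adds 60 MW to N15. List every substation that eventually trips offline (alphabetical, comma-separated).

N15, N20, N21, N25

Round 1 — N15 at 130 > 90. N15 trips offline.
  N15 sheds 130 MW to N21, N25: 65 each.
    N21: 70+65 = 135 > 110
    N25: 70+65 = 135 > 90
Round 2 — N21, N25 trip offline.
  N21 sheds 135 MW to N20: 135 each.
    N20: 70+135 = 205 > 150
  N25 sheds 135 MW: no online neighbours, lost.
Round 3 — N20 trips offline.
  N20 sheds 205 MW: no online neighbours, lost.
No further trips.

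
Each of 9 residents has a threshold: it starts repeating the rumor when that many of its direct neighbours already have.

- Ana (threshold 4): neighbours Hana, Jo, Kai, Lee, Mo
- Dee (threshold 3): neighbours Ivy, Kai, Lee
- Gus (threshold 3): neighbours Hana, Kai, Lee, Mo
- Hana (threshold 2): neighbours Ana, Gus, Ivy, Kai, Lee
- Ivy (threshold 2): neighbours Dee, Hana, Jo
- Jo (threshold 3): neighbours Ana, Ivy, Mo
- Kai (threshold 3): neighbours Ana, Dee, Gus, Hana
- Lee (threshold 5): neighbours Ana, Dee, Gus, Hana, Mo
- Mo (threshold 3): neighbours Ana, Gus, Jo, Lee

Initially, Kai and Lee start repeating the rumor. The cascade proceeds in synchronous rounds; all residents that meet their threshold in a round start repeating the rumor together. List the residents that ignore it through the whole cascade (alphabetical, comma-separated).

Round 1 — Kai, Lee start repeating the rumor (initial).
Round 2 — checking thresholds:
  Ana: 2 of 5 neighbours < 4, holds.
  Dee: 2 of 3 neighbours < 3, holds.
  Gus: 2 of 4 neighbours < 3, holds.
  Hana: 2 of 5 neighbours ≥ 2, starts repeating the rumor.
  Mo: 1 of 4 neighbours < 3, holds.
Round 3 — checking thresholds:
  Ana: 3 of 5 neighbours < 4, holds.
  Dee: 2 of 3 neighbours < 3, holds.
  Gus: 3 of 4 neighbours ≥ 3, starts repeating the rumor.
  Ivy: 1 of 3 neighbours < 2, holds.
  Mo: 1 of 4 neighbours < 3, holds.
Round 4 — no new spreads; cascade stops.

Ana, Dee, Ivy, Jo, Mo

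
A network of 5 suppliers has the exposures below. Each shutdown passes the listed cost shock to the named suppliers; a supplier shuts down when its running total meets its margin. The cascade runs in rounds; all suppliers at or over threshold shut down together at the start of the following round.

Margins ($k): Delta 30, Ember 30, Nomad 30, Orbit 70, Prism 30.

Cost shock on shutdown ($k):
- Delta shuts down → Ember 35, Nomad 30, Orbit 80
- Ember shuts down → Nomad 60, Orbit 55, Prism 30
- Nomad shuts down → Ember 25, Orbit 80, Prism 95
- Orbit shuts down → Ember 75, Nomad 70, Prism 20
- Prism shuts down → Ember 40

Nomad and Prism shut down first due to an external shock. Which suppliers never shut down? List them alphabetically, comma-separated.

Delta

Round 1 — Nomad, Prism shut down (initial).
  Ember: +25+40 → 65 ≥ 30
  Orbit: +80 → 80 ≥ 70
Round 2 — Ember, Orbit shut down.
No further shutdowns.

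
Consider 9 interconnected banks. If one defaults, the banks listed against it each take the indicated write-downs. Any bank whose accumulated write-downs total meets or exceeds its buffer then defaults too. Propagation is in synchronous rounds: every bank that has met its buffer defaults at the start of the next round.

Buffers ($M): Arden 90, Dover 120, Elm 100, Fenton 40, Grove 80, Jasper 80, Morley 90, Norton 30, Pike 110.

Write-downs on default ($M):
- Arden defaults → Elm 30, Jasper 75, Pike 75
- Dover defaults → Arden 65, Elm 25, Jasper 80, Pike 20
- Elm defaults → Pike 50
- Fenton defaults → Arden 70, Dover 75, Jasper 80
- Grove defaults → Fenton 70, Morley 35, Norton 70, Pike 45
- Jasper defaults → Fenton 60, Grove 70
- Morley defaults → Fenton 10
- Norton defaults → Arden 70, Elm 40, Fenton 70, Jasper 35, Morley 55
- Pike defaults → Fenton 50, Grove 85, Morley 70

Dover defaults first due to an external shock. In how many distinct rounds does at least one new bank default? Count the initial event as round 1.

4

Round 1 — Dover defaults (initial).
  Arden: +65 → 65 < 90
  Elm: +25 → 25 < 100
  Jasper: +80 → 80 ≥ 80
  Pike: +20 → 20 < 110
Round 2 — Jasper defaults.
  Fenton: +60 → 60 ≥ 40
  Grove: +70 → 70 < 80
Round 3 — Fenton defaults.
  Arden: +70 → 135 ≥ 90
Round 4 — Arden defaults.
  Elm: +30 → 55 < 100
  Pike: +75 → 95 < 110
No further defaults.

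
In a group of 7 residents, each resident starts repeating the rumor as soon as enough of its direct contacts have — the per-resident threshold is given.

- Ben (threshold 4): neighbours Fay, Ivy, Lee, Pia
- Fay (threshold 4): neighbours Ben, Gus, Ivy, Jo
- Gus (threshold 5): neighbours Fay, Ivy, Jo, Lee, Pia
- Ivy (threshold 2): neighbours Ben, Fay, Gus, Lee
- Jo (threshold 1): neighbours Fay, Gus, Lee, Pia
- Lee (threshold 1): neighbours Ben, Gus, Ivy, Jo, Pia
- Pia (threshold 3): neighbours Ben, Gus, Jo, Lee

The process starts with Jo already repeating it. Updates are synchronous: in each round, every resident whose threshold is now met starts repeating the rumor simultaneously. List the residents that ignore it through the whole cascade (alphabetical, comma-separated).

Round 1 — Jo starts repeating the rumor (initial).
Round 2 — checking thresholds:
  Fay: 1 of 4 neighbours < 4, below threshold.
  Gus: 1 of 5 neighbours < 5, below threshold.
  Lee: 1 of 5 neighbours ≥ 1, starts repeating the rumor.
  Pia: 1 of 4 neighbours < 3, below threshold.
Round 3 — no new spreads; cascade stops.

Ben, Fay, Gus, Ivy, Pia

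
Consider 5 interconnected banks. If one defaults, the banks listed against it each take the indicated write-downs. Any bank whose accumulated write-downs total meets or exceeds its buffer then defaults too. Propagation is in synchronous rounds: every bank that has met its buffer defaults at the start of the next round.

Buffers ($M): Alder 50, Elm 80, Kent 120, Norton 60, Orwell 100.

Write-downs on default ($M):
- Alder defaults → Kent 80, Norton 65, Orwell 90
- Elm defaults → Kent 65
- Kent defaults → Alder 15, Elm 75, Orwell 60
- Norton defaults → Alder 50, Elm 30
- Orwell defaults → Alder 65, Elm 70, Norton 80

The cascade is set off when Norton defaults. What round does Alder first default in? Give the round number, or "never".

Round 1 — Norton defaults (initial).
  Alder: +50 → 50 ≥ 50
  Elm: +30 → 30 < 80
Round 2 — Alder defaults.
  Kent: +80 → 80 < 120
  Orwell: +90 → 90 < 100
No further defaults.

2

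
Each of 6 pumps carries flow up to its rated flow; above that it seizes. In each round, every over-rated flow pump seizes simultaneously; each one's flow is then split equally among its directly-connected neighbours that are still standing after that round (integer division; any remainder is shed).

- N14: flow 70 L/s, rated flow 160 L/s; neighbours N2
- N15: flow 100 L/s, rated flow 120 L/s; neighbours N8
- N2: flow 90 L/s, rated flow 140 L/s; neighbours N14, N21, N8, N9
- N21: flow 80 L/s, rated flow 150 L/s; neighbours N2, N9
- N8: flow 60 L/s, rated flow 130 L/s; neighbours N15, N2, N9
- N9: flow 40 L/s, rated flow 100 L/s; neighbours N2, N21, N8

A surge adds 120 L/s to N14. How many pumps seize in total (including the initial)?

6

Round 1 — N14 at 190 > 160. N14 seizes.
  N14 sheds 190 L/s to N2: 190 each.
    N2: 90+190 = 280 > 140
Round 2 — N2 seizes.
  N2 sheds 280 L/s to N21, N8, N9: 93 each (1 lost).
    N21: 80+93 = 173 > 150
    N8: 60+93 = 153 > 130
    N9: 40+93 = 133 > 100
Round 3 — N21, N8, N9 seize.
  N21 sheds 173 L/s: no online neighbours, lost.
  N8 sheds 153 L/s to N15: 153 each.
    N15: 100+153 = 253 > 120
  N9 sheds 133 L/s: no online neighbours, lost.
Round 4 — N15 seizes.
  N15 sheds 253 L/s: no online neighbours, lost.
No further seizures.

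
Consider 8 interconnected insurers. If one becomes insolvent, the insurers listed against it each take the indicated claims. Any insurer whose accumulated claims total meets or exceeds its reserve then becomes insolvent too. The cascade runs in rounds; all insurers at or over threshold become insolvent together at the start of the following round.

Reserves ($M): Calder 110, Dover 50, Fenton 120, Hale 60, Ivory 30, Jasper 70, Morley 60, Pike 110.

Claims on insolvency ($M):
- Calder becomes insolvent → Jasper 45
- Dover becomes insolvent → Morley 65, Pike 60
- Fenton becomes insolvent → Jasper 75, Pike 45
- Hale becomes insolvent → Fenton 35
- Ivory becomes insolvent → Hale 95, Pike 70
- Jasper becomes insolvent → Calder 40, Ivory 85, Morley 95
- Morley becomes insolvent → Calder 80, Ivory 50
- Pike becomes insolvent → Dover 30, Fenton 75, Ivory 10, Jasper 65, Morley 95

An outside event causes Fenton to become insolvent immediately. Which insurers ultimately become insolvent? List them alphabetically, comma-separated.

Round 1 — Fenton becomes insolvent (initial).
  Jasper: +75 → 75 ≥ 70
  Pike: +45 → 45 < 110
Round 2 — Jasper becomes insolvent.
  Calder: +40 → 40 < 110
  Ivory: +85 → 85 ≥ 30
  Morley: +95 → 95 ≥ 60
Round 3 — Ivory, Morley become insolvent.
  Calder: +80 → 120 ≥ 110
  Hale: +95 → 95 ≥ 60
  Pike: +70 → 115 ≥ 110
Round 4 — Calder, Hale, Pike become insolvent.
  Dover: +30 → 30 < 50
No further insolvencies.

Calder, Fenton, Hale, Ivory, Jasper, Morley, Pike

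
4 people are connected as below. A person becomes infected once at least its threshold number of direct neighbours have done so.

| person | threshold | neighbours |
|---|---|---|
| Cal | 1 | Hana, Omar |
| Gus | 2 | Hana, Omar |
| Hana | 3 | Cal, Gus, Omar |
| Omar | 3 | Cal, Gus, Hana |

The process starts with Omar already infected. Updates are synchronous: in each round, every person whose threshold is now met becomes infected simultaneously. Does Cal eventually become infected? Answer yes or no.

yes

Round 1 — Omar becomes infected (initial).
Round 2 — checking thresholds:
  Cal: 1 of 2 neighbours ≥ 1, becomes infected.
  Gus: 1 of 2 neighbours < 2, below threshold.
  Hana: 1 of 3 neighbours < 3, below threshold.
Round 3 — no new infections; cascade stops.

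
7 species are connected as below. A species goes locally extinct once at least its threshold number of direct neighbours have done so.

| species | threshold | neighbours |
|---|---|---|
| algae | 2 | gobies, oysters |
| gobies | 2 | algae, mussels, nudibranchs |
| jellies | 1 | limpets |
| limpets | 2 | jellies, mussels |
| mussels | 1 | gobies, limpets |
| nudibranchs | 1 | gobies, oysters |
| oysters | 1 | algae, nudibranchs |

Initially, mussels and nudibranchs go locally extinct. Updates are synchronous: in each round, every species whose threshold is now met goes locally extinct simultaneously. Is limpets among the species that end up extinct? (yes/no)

Round 1 — mussels, nudibranchs go locally extinct (initial).
Round 2 — checking thresholds:
  gobies: 2 of 3 neighbours ≥ 2, goes locally extinct.
  limpets: 1 of 2 neighbours < 2, holds.
  oysters: 1 of 2 neighbours ≥ 1, goes locally extinct.
Round 3 — checking thresholds:
  algae: 2 of 2 neighbours ≥ 2, goes locally extinct.
  limpets: 1 of 2 neighbours < 2, holds.
Round 4 — no new extinctions; cascade stops.

no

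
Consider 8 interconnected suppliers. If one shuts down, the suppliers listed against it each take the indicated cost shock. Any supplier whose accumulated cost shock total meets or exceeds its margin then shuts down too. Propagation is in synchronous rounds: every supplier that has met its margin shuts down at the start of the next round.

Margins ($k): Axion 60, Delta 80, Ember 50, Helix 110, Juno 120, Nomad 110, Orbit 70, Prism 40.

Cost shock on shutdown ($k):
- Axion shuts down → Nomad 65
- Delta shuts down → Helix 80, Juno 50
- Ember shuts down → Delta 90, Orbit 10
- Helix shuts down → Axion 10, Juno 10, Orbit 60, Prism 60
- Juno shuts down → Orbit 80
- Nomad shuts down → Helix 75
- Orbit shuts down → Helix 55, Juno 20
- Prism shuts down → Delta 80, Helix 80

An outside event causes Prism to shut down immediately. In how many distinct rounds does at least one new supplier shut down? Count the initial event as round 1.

Round 1 — Prism shuts down (initial).
  Delta: +80 → 80 ≥ 80
  Helix: +80 → 80 < 110
Round 2 — Delta shuts down.
  Helix: +80 → 160 ≥ 110
  Juno: +50 → 50 < 120
Round 3 — Helix shuts down.
  Axion: +10 → 10 < 60
  Juno: +10 → 60 < 120
  Orbit: +60 → 60 < 70
No further shutdowns.

3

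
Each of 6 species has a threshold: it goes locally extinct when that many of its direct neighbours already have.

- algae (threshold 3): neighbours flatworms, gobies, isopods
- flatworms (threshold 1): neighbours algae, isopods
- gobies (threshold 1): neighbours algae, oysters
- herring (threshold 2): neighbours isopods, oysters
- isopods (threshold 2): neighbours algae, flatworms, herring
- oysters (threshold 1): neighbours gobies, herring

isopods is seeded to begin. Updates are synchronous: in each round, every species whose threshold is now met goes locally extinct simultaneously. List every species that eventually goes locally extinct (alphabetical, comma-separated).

flatworms, isopods

Round 1 — isopods goes locally extinct (initial).
Round 2 — checking thresholds:
  algae: 1 of 3 neighbours < 3, not yet.
  flatworms: 1 of 2 neighbours ≥ 1, goes locally extinct.
  herring: 1 of 2 neighbours < 2, not yet.
Round 3 — no new extinctions; cascade stops.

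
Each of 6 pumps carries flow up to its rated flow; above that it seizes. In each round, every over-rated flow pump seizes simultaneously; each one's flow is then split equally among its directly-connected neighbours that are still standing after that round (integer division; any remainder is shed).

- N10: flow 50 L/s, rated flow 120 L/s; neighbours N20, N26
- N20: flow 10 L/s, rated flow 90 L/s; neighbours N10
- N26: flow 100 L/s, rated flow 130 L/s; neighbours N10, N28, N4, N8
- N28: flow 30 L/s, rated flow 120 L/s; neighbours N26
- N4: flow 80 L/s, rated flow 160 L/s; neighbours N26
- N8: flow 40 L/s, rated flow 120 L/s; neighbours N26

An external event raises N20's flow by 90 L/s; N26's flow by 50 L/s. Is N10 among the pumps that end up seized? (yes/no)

Round 1 — N20 at 100 > 90; N26 at 150 > 130. N20, N26 seize.
  N20 sheds 100 L/s to N10: 100 each.
    N10: 50+100 = 150 > 120
  N26 sheds 150 L/s to N10, N28, N4, N8: 37 each (2 lost).
    N10: 150+37 = 187 > 120
    N28: 30+37 = 67 ≤ 120
    N4: 80+37 = 117 ≤ 160
    N8: 40+37 = 77 ≤ 120
Round 2 — N10 seizes.
  N10 sheds 187 L/s: no online neighbours, lost.
No further seizures.

yes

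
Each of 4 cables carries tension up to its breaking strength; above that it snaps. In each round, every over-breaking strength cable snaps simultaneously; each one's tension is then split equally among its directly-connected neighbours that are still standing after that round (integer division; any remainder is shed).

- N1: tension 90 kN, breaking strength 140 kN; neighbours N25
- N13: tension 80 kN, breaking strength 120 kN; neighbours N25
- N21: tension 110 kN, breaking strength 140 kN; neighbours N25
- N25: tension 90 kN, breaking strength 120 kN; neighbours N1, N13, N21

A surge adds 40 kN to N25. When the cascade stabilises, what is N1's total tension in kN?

Round 1 — N25 at 130 > 120. N25 snaps.
  N25 sheds 130 kN to N1, N13, N21: 43 each (1 lost).
    N1: 90+43 = 133 ≤ 140
    N13: 80+43 = 123 > 120
    N21: 110+43 = 153 > 140
Round 2 — N13, N21 snap.
  N13 sheds 123 kN: no online neighbours, lost.
  N21 sheds 153 kN: no online neighbours, lost.
No further breaks.

133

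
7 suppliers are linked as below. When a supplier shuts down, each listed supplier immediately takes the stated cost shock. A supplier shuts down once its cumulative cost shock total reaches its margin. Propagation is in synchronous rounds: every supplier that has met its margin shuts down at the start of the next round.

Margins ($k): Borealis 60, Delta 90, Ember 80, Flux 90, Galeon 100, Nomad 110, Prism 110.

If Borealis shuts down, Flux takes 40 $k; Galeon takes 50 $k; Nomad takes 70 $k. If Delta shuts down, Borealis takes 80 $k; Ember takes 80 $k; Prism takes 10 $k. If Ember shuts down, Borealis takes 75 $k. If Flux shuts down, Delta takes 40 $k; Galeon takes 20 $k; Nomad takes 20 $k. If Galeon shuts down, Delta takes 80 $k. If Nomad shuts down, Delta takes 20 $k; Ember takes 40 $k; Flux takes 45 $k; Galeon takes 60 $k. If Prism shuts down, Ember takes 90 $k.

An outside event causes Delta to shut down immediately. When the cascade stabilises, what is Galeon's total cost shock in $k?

50

Round 1 — Delta shuts down (initial).
  Borealis: +80 → 80 ≥ 60
  Ember: +80 → 80 ≥ 80
  Prism: +10 → 10 < 110
Round 2 — Borealis, Ember shut down.
  Flux: +40 → 40 < 90
  Galeon: +50 → 50 < 100
  Nomad: +70 → 70 < 110
No further shutdowns.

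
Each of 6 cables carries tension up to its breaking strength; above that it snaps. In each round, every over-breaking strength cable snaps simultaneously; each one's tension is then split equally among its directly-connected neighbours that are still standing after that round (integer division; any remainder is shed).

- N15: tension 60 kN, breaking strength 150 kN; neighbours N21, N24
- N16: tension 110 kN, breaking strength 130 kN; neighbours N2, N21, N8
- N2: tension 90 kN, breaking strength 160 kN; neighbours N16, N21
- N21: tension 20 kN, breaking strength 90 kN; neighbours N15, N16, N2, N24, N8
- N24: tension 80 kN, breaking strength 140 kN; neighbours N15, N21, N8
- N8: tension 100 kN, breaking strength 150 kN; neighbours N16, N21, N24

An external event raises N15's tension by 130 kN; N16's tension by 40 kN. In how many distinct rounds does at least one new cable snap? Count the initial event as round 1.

3

Round 1 — N15 at 190 > 150; N16 at 150 > 130. N15, N16 snap.
  N15 sheds 190 kN to N21, N24: 95 each.
    N21: 20+95 = 115 > 90
    N24: 80+95 = 175 > 140
  N16 sheds 150 kN to N2, N21, N8: 50 each.
    N2: 90+50 = 140 ≤ 160
    N21: 115+50 = 165 > 90
    N8: 100+50 = 150 ≤ 150
Round 2 — N21, N24 snap.
  N21 sheds 165 kN to N2, N8: 82 each (1 lost).
    N2: 140+82 = 222 > 160
    N8: 150+82 = 232 > 150
  N24 sheds 175 kN to N8: 175 each.
    N8: 232+175 = 407 > 150
Round 3 — N2, N8 snap.
  N2 sheds 222 kN: no online neighbours, lost.
  N8 sheds 407 kN: no online neighbours, lost.
No further breaks.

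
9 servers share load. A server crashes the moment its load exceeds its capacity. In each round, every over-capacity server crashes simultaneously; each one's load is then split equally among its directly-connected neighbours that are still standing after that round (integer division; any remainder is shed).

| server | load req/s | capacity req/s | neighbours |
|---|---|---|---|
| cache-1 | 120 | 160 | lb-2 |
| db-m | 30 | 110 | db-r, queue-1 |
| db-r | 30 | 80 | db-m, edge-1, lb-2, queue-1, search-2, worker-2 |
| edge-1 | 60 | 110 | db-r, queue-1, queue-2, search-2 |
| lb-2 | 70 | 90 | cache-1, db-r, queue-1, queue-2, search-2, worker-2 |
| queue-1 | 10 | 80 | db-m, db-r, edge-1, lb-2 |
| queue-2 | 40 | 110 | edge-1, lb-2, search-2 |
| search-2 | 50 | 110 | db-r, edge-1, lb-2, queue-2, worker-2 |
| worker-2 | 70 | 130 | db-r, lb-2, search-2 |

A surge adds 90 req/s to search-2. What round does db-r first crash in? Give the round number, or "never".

never

Round 1 — search-2 at 140 > 110. search-2 crashes.
  search-2 sheds 140 req/s to db-r, edge-1, lb-2, queue-2, worker-2: 28 each.
    db-r: 30+28 = 58 ≤ 80
    edge-1: 60+28 = 88 ≤ 110
    lb-2: 70+28 = 98 > 90
    queue-2: 40+28 = 68 ≤ 110
    worker-2: 70+28 = 98 ≤ 130
Round 2 — lb-2 crashes.
  lb-2 sheds 98 req/s to cache-1, db-r, queue-1, queue-2, worker-2: 19 each (3 lost).
    cache-1: 120+19 = 139 ≤ 160
    db-r: 58+19 = 77 ≤ 80
    queue-1: 10+19 = 29 ≤ 80
    queue-2: 68+19 = 87 ≤ 110
    worker-2: 98+19 = 117 ≤ 130
No further crashes.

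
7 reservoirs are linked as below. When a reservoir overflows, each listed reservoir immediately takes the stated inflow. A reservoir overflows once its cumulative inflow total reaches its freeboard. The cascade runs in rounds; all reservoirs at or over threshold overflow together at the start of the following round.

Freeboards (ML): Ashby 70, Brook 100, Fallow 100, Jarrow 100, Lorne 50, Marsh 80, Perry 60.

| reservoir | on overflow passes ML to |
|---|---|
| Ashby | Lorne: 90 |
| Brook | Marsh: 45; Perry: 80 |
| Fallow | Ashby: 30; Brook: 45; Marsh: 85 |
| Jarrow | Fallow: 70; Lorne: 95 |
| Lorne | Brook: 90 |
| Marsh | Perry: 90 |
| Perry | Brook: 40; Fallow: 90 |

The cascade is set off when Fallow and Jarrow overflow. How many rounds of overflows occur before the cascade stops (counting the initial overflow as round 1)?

Round 1 — Fallow, Jarrow overflow (initial).
  Ashby: +30 → 30 < 70
  Brook: +45 → 45 < 100
  Lorne: +95 → 95 ≥ 50
  Marsh: +85 → 85 ≥ 80
Round 2 — Lorne, Marsh overflow.
  Brook: +90 → 135 ≥ 100
  Perry: +90 → 90 ≥ 60
Round 3 — Brook, Perry overflow.
No further overflows.

3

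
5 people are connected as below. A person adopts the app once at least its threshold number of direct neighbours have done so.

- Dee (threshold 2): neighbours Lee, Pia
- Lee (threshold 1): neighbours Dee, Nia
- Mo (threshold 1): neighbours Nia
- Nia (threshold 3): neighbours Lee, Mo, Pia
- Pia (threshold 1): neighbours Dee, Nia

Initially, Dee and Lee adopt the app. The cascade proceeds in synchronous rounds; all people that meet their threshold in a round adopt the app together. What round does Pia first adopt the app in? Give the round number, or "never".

2

Round 1 — Dee, Lee adopt the app (initial).
Round 2 — checking thresholds:
  Nia: 1 of 3 neighbours < 3, below threshold.
  Pia: 1 of 2 neighbours ≥ 1, adopts the app.
Round 3 — no new adoptions; cascade stops.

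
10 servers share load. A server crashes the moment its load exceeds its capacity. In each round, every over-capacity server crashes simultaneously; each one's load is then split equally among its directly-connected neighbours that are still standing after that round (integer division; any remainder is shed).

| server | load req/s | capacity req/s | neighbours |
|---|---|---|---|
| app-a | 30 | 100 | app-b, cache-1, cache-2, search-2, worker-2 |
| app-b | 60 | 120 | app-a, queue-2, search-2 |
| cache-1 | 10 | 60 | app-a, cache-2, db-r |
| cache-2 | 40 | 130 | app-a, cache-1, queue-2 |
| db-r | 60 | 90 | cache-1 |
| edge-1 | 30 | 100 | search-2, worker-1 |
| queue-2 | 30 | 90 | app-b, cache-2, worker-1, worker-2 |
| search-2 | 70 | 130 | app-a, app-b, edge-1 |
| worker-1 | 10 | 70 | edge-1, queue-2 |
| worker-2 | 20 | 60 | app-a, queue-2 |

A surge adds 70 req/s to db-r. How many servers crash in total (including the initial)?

Round 1 — db-r at 130 > 90. db-r crashes.
  db-r sheds 130 req/s to cache-1: 130 each.
    cache-1: 10+130 = 140 > 60
Round 2 — cache-1 crashes.
  cache-1 sheds 140 req/s to app-a, cache-2: 70 each.
    app-a: 30+70 = 100 ≤ 100
    cache-2: 40+70 = 110 ≤ 130
No further crashes.

2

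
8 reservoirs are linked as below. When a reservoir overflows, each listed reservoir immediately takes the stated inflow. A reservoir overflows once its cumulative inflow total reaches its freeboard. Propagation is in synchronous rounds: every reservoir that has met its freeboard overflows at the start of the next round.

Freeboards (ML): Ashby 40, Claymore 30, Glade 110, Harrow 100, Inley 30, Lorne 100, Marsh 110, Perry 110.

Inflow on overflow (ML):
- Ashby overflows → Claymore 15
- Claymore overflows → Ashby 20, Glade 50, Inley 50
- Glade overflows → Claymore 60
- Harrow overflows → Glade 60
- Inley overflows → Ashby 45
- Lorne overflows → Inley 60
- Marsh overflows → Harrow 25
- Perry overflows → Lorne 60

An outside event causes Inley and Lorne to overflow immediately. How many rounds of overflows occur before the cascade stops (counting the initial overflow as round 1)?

2

Round 1 — Inley, Lorne overflow (initial).
  Ashby: +45 → 45 ≥ 40
Round 2 — Ashby overflows.
  Claymore: +15 → 15 < 30
No further overflows.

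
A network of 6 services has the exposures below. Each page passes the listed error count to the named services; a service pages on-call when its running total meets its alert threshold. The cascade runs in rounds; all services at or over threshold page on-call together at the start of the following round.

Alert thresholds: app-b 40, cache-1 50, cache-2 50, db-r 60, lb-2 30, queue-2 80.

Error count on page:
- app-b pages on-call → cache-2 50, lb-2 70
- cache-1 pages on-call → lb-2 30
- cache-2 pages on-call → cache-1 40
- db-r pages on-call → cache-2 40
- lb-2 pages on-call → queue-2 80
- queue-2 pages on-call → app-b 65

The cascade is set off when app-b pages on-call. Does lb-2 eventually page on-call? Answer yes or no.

yes

Round 1 — app-b pages on-call (initial).
  cache-2: +50 → 50 ≥ 50
  lb-2: +70 → 70 ≥ 30
Round 2 — cache-2, lb-2 page on-call.
  cache-1: +40 → 40 < 50
  queue-2: +80 → 80 ≥ 80
Round 3 — queue-2 pages on-call.
No further pages.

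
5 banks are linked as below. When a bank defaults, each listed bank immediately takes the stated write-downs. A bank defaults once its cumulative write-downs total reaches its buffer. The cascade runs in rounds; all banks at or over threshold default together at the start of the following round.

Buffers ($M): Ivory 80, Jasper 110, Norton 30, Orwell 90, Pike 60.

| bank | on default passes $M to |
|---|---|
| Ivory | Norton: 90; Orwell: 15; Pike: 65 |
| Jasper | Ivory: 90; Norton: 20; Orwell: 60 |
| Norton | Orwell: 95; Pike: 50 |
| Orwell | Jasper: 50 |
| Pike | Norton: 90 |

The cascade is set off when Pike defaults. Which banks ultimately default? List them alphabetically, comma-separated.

Norton, Orwell, Pike

Round 1 — Pike defaults (initial).
  Norton: +90 → 90 ≥ 30
Round 2 — Norton defaults.
  Orwell: +95 → 95 ≥ 90
Round 3 — Orwell defaults.
  Jasper: +50 → 50 < 110
No further defaults.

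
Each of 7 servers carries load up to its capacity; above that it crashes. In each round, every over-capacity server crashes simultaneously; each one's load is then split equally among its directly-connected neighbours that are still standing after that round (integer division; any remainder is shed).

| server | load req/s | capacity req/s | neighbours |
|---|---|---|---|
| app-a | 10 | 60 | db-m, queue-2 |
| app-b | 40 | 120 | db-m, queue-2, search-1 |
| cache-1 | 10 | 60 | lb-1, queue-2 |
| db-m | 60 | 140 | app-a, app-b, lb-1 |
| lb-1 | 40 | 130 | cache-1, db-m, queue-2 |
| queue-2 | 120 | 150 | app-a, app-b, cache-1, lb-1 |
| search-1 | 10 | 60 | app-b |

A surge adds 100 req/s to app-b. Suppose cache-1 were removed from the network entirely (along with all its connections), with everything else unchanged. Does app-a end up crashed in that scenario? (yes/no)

yes

With cache-1 removed:
Round 1 — app-b at 140 > 120. app-b crashes.
  app-b sheds 140 req/s to db-m, queue-2, search-1: 46 each (2 lost).
    db-m: 60+46 = 106 ≤ 140
    queue-2: 120+46 = 166 > 150
    search-1: 10+46 = 56 ≤ 60
Round 2 — queue-2 crashes.
  queue-2 sheds 166 req/s to app-a, lb-1: 83 each.
    app-a: 10+83 = 93 > 60
    lb-1: 40+83 = 123 ≤ 130
Round 3 — app-a crashes.
  app-a sheds 93 req/s to db-m: 93 each.
    db-m: 106+93 = 199 > 140
Round 4 — db-m crashes.
  db-m sheds 199 req/s to lb-1: 199 each.
    lb-1: 123+199 = 322 > 130
Round 5 — lb-1 crashes.
  lb-1 sheds 322 req/s: no online neighbours, lost.
No further crashes.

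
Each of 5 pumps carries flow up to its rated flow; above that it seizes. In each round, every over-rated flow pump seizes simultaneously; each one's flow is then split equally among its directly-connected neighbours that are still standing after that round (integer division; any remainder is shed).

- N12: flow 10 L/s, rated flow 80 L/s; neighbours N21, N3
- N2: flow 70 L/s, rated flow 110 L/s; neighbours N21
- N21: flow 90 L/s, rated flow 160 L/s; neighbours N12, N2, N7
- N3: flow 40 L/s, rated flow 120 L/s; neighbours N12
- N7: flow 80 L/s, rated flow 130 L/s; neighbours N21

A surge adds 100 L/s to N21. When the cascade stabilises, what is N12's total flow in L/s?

73

Round 1 — N21 at 190 > 160. N21 seizes.
  N21 sheds 190 L/s to N12, N2, N7: 63 each (1 lost).
    N12: 10+63 = 73 ≤ 80
    N2: 70+63 = 133 > 110
    N7: 80+63 = 143 > 130
Round 2 — N2, N7 seize.
  N2 sheds 133 L/s: no online neighbours, lost.
  N7 sheds 143 L/s: no online neighbours, lost.
No further seizures.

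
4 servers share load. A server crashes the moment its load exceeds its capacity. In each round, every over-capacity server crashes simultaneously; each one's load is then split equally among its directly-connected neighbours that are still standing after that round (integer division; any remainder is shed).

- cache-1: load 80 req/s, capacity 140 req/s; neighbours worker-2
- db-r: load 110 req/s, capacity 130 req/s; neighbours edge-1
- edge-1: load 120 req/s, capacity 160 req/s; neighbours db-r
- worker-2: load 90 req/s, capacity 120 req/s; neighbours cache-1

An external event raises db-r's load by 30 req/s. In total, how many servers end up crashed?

2

Round 1 — db-r at 140 > 130. db-r crashes.
  db-r sheds 140 req/s to edge-1: 140 each.
    edge-1: 120+140 = 260 > 160
Round 2 — edge-1 crashes.
  edge-1 sheds 260 req/s: no online neighbours, lost.
No further crashes.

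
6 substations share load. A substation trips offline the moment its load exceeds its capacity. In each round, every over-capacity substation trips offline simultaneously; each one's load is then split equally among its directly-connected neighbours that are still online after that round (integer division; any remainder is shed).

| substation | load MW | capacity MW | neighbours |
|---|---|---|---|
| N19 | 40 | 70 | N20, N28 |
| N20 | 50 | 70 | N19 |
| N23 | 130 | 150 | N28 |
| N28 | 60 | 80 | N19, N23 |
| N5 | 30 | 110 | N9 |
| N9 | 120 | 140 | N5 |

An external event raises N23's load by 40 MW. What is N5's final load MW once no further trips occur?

Round 1 — N23 at 170 > 150. N23 trips offline.
  N23 sheds 170 MW to N28: 170 each.
    N28: 60+170 = 230 > 80
Round 2 — N28 trips offline.
  N28 sheds 230 MW to N19: 230 each.
    N19: 40+230 = 270 > 70
Round 3 — N19 trips offline.
  N19 sheds 270 MW to N20: 270 each.
    N20: 50+270 = 320 > 70
Round 4 — N20 trips offline.
  N20 sheds 320 MW: no online neighbours, lost.
No further trips.

30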